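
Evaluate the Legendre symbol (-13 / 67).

1

(-13 / 67)
  = (54 / 67)    [-13 ≡ 54 mod 67]
  = -(27 / 67)    [67 ≡ 3 mod 8 ⇒ (2 / 67) = -1]
  = (67 / 27)    [QR: both ≡ 3 mod 4, sign flips]
  = (13 / 27)    [67 ≡ 13 mod 27]
  = (27 / 13)    [QR: 13 ≡ 1 mod 4, sign kept]
  = (1 / 13)    [27 ≡ 1 mod 13]
  = 1    [(1 / 13) = 1]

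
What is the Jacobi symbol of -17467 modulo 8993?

(-17467|8993)
  = (519|8993)    [-17467 ≡ 519 mod 8993]
  = (8993|519)    [QR: 8993 ≡ 1 mod 4, sign kept]
  = (170|519)    [8993 ≡ 170 mod 519]
  = (85|519)    [519 ≡ 7 mod 8 ⇒ (2|519) = +1]
  = (519|85)    [QR: 85 ≡ 1 mod 4, sign kept]
  = (9|85)    [519 ≡ 9 mod 85]
  = (85|9)    [QR: 9 ≡ 1 mod 4, sign kept]
  = (4|9)    [85 ≡ 4 mod 9]
  = (1|9)    [9 ≡ 1 mod 8 ⇒ (2|9)^2 = +1]
  = 1    [(1|9) = 1]

1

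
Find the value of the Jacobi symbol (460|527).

(460|527)
  = (115|527)    [527 ≡ 7 mod 8 ⇒ (2|527)^2 = +1]
  = -(527|115)    [QR: both ≡ 3 mod 4, sign flips]
  = -(67|115)    [527 ≡ 67 mod 115]
  = (115|67)    [QR: both ≡ 3 mod 4, sign flips]
  = (48|67)    [115 ≡ 48 mod 67]
  = (3|67)    [67 ≡ 3 mod 8 ⇒ (2|67)^4 = +1]
  = -(67|3)    [QR: both ≡ 3 mod 4, sign flips]
  = -(1|3)    [67 ≡ 1 mod 3]
  = -1    [(1|3) = 1]

-1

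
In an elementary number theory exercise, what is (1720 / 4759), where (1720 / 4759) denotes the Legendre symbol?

(1720 / 4759)
  = (215 / 4759)    [4759 ≡ 7 mod 8 ⇒ (2 / 4759)^3 = +1]
  = -(4759 / 215)    [QR: both ≡ 3 mod 4, sign flips]
  = -(29 / 215)    [4759 ≡ 29 mod 215]
  = -(215 / 29)    [QR: 29 ≡ 1 mod 4, sign kept]
  = -(12 / 29)    [215 ≡ 12 mod 29]
  = -(3 / 29)    [29 ≡ 5 mod 8 ⇒ (2 / 29)^2 = +1]
  = -(29 / 3)    [QR: 29 ≡ 1 mod 4, sign kept]
  = -(2 / 3)    [29 ≡ 2 mod 3]
  = (1 / 3)    [3 ≡ 3 mod 8 ⇒ (2 / 3) = -1]
  = 1    [(1 / 3) = 1]

1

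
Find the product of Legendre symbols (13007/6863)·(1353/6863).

By multiplicativity, (13007·1353/6863) = (13007/6863)·(1353/6863).
First factor (13007/6863):
Reduce the numerator: 13007 ≡ 6144 (mod 6863), so (13007/6863) = (6144/6863).
Factor out 2: 6144 = 2^11·3. Since 6863 ≡ 7 (mod 8), (2/6863) = +1, and (2/6863)^11 = +1. Now have (3/6863).
Both 3 ≡ 3 and 6863 ≡ 3 (mod 4), so reciprocity gives (3/6863) = -(6863/3). Reduce: 6863 ≡ 2 (mod 3). Now have -(2/3).
Factor out 2: 2 = 2. Since 3 ≡ 3 (mod 8), (2/3) = -1. Now have (1/3).
(1/3) = 1. Collecting the sign factors: 1.
Second factor (1353/6863):
1353 ≡ 1 (mod 4), so quadratic reciprocity gives (1353/6863) = (6863/1353). Reduce: 6863 ≡ 98 (mod 1353). Now have (98/1353).
Factor out 2: 98 = 2·49. Since 1353 ≡ 1 (mod 8), (2/1353) = +1. Now have (49/1353).
49 ≡ 1 (mod 4), so quadratic reciprocity gives (49/1353) = (1353/49). Reduce: 1353 ≡ 30 (mod 49). Now have (30/49).
Factor out 2: 30 = 2·15. Since 49 ≡ 1 (mod 8), (2/49) = +1. Now have (15/49).
49 ≡ 1 (mod 4), so quadratic reciprocity gives (15/49) = (49/15). Reduce: 49 ≡ 4 (mod 15). Now have (4/15).
Factor out 2: 4 = 2^2. Since 15 ≡ 7 (mod 8), (2/15) = +1, and (2/15)^2 = +1. Now have (1/15).
(1/15) = 1. Collecting the sign factors: 1.
Product: (1)·(1) = 1.

1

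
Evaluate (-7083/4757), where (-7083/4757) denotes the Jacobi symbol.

-1

Reduce the numerator: -7083 ≡ 2431 (mod 4757), so (-7083/4757) = (2431/4757).
4757 ≡ 1 (mod 4), so quadratic reciprocity gives (2431/4757) = (4757/2431). Reduce: 4757 ≡ 2326 (mod 2431). Now have (2326/2431).
Factor out 2: 2326 = 2·1163. Since 2431 ≡ 7 (mod 8), (2/2431) = +1. Now have (1163/2431).
Both 1163 ≡ 3 and 2431 ≡ 3 (mod 4), so reciprocity gives (1163/2431) = -(2431/1163). Reduce: 2431 ≡ 105 (mod 1163). Now have -(105/1163).
105 ≡ 1 (mod 4), so quadratic reciprocity gives (105/1163) = (1163/105). Reduce: 1163 ≡ 8 (mod 105). Now have -(8/105).
Factor out 2: 8 = 2^3. Since 105 ≡ 1 (mod 8), (2/105) = +1, and (2/105)^3 = +1. Now have -(1/105).
(1/105) = 1. Collecting the sign factors: -1.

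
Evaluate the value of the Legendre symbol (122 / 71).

-1

(122 / 71)
  = (51 / 71)    [122 ≡ 51 mod 71]
  = -(71 / 51)    [QR: both ≡ 3 mod 4, sign flips]
  = -(20 / 51)    [71 ≡ 20 mod 51]
  = -(5 / 51)    [51 ≡ 3 mod 8 ⇒ (2 / 51)^2 = +1]
  = -(51 / 5)    [QR: 5 ≡ 1 mod 4, sign kept]
  = -(1 / 5)    [51 ≡ 1 mod 5]
  = -1    [(1 / 5) = 1]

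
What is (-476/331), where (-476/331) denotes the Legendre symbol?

1

Reduce the numerator: -476 ≡ 186 (mod 331), so (-476/331) = (186/331).
Factor out 2: 186 = 2·93. Since 331 ≡ 3 (mod 8), (2/331) = -1. Now have -(93/331).
93 ≡ 1 (mod 4), so quadratic reciprocity gives (93/331) = (331/93). Reduce: 331 ≡ 52 (mod 93). Now have -(52/93).
Factor out 2: 52 = 2^2·13. Since 93 ≡ 5 (mod 8), (2/93) = -1, and (2/93)^2 = +1. Now have -(13/93).
13 ≡ 1 (mod 4), so quadratic reciprocity gives (13/93) = (93/13). Reduce: 93 ≡ 2 (mod 13). Now have -(2/13).
Factor out 2: 2 = 2. Since 13 ≡ 5 (mod 8), (2/13) = -1. Now have (1/13).
(1/13) = 1. Collecting the sign factors: 1.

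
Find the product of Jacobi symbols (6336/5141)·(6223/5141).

By multiplicativity, (6336·6223/5141) = (6336/5141)·(6223/5141).
First factor (6336/5141):
Reduce the numerator: 6336 ≡ 1195 (mod 5141), so (6336/5141) = (1195/5141).
5141 ≡ 1 (mod 4), so quadratic reciprocity gives (1195/5141) = (5141/1195). Reduce: 5141 ≡ 361 (mod 1195). Now have (361/1195).
361 ≡ 1 (mod 4), so quadratic reciprocity gives (361/1195) = (1195/361). Reduce: 1195 ≡ 112 (mod 361). Now have (112/361).
Factor out 2: 112 = 2^4·7. Since 361 ≡ 1 (mod 8), (2/361) = +1, and (2/361)^4 = +1. Now have (7/361).
361 ≡ 1 (mod 4), so quadratic reciprocity gives (7/361) = (361/7). Reduce: 361 ≡ 4 (mod 7). Now have (4/7).
Factor out 2: 4 = 2^2. Since 7 ≡ 7 (mod 8), (2/7) = +1, and (2/7)^2 = +1. Now have (1/7).
(1/7) = 1. Collecting the sign factors: 1.
Second factor (6223/5141):
Reduce the numerator: 6223 ≡ 1082 (mod 5141), so (6223/5141) = (1082/5141).
Factor out 2: 1082 = 2·541. Since 5141 ≡ 5 (mod 8), (2/5141) = -1. Now have -(541/5141).
541 ≡ 1 (mod 4), so quadratic reciprocity gives (541/5141) = (5141/541). Reduce: 5141 ≡ 272 (mod 541). Now have -(272/541).
Factor out 2: 272 = 2^4·17. Since 541 ≡ 5 (mod 8), (2/541) = -1, and (2/541)^4 = +1. Now have -(17/541).
17 ≡ 1 (mod 4), so quadratic reciprocity gives (17/541) = (541/17). Reduce: 541 ≡ 14 (mod 17). Now have -(14/17).
Factor out 2: 14 = 2·7. Since 17 ≡ 1 (mod 8), (2/17) = +1. Now have -(7/17).
17 ≡ 1 (mod 4), so quadratic reciprocity gives (7/17) = (17/7). Reduce: 17 ≡ 3 (mod 7). Now have -(3/7).
Both 3 ≡ 3 and 7 ≡ 3 (mod 4), so reciprocity gives (3/7) = -(7/3). Reduce: 7 ≡ 1 (mod 3). Now have (1/3).
(1/3) = 1. Collecting the sign factors: 1.
Product: (1)·(1) = 1.

1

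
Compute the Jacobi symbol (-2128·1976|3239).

1

By multiplicativity, (-2128·1976|3239) = (-2128|3239)·(1976|3239).
First factor (-2128|3239):
(-2128|3239)
  = (1111|3239)    [-2128 ≡ 1111 mod 3239]
  = -(3239|1111)    [QR: both ≡ 3 mod 4, sign flips]
  = -(1017|1111)    [3239 ≡ 1017 mod 1111]
  = -(1111|1017)    [QR: 1017 ≡ 1 mod 4, sign kept]
  = -(94|1017)    [1111 ≡ 94 mod 1017]
  = -(47|1017)    [1017 ≡ 1 mod 8 ⇒ (2|1017) = +1]
  = -(1017|47)    [QR: 1017 ≡ 1 mod 4, sign kept]
  = -(30|47)    [1017 ≡ 30 mod 47]
  = -(15|47)    [47 ≡ 7 mod 8 ⇒ (2|47) = +1]
  = (47|15)    [QR: both ≡ 3 mod 4, sign flips]
  = (2|15)    [47 ≡ 2 mod 15]
  = (1|15)    [15 ≡ 7 mod 8 ⇒ (2|15) = +1]
  = 1    [(1|15) = 1]
Second factor (1976|3239):
(1976|3239)
  = (247|3239)    [3239 ≡ 7 mod 8 ⇒ (2|3239)^3 = +1]
  = -(3239|247)    [QR: both ≡ 3 mod 4, sign flips]
  = -(28|247)    [3239 ≡ 28 mod 247]
  = -(7|247)    [247 ≡ 7 mod 8 ⇒ (2|247)^2 = +1]
  = (247|7)    [QR: both ≡ 3 mod 4, sign flips]
  = (2|7)    [247 ≡ 2 mod 7]
  = (1|7)    [7 ≡ 7 mod 8 ⇒ (2|7) = +1]
  = 1    [(1|7) = 1]
Product: (1)·(1) = 1.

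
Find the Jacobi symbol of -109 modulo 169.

1

Reduce the numerator: -109 ≡ 60 (mod 169), so (-109/169) = (60/169).
Factor out 2: 60 = 2^2·15. Since 169 ≡ 1 (mod 8), (2/169) = +1, and (2/169)^2 = +1. Now have (15/169).
169 ≡ 1 (mod 4), so quadratic reciprocity gives (15/169) = (169/15). Reduce: 169 ≡ 4 (mod 15). Now have (4/15).
Factor out 2: 4 = 2^2. Since 15 ≡ 7 (mod 8), (2/15) = +1, and (2/15)^2 = +1. Now have (1/15).
(1/15) = 1. Collecting the sign factors: 1.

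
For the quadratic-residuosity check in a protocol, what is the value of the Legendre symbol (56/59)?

(56/59)
  = -(7/59)    [59 ≡ 3 mod 8 ⇒ (2/59)^3 = -1]
  = (59/7)    [QR: both ≡ 3 mod 4, sign flips]
  = (3/7)    [59 ≡ 3 mod 7]
  = -(7/3)    [QR: both ≡ 3 mod 4, sign flips]
  = -(1/3)    [7 ≡ 1 mod 3]
  = -1    [(1/3) = 1]

-1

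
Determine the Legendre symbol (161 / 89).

1

Reduce the numerator: 161 ≡ 72 (mod 89), so (161 / 89) = (72 / 89).
Factor out 2: 72 = 2^3·9. Since 89 ≡ 1 (mod 8), (2 / 89) = +1, and (2 / 89)^3 = +1. Now have (9 / 89).
9 ≡ 1 (mod 4), so quadratic reciprocity gives (9 / 89) = (89 / 9). Reduce: 89 ≡ 8 (mod 9). Now have (8 / 9).
Factor out 2: 8 = 2^3. Since 9 ≡ 1 (mod 8), (2 / 9) = +1, and (2 / 9)^3 = +1. Now have (1 / 9).
(1 / 9) = 1. Collecting the sign factors: 1.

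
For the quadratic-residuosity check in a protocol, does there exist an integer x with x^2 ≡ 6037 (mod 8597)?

yes

6037 ≡ 1 (mod 4), so quadratic reciprocity gives (6037/8597) = (8597/6037). Reduce: 8597 ≡ 2560 (mod 6037). Now have (2560/6037).
Factor out 2: 2560 = 2^9·5. Since 6037 ≡ 5 (mod 8), (2/6037) = -1, and (2/6037)^9 = -1. Now have -(5/6037).
5 ≡ 1 (mod 4), so quadratic reciprocity gives (5/6037) = (6037/5). Reduce: 6037 ≡ 2 (mod 5). Now have -(2/5).
Factor out 2: 2 = 2. Since 5 ≡ 5 (mod 8), (2/5) = -1. Now have (1/5).
(1/5) = 1. Collecting the sign factors: 1.
The Legendre symbol is 1, so x^2 ≡ 6037 (mod 8597) has solution.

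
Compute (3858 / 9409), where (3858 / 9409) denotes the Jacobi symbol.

(3858 / 9409)
  = (1929 / 9409)    [9409 ≡ 1 mod 8 ⇒ (2 / 9409) = +1]
  = (9409 / 1929)    [QR: 1929 ≡ 1 mod 4, sign kept]
  = (1693 / 1929)    [9409 ≡ 1693 mod 1929]
  = (1929 / 1693)    [QR: 1693 ≡ 1 mod 4, sign kept]
  = (236 / 1693)    [1929 ≡ 236 mod 1693]
  = (59 / 1693)    [1693 ≡ 5 mod 8 ⇒ (2 / 1693)^2 = +1]
  = (1693 / 59)    [QR: 1693 ≡ 1 mod 4, sign kept]
  = (41 / 59)    [1693 ≡ 41 mod 59]
  = (59 / 41)    [QR: 41 ≡ 1 mod 4, sign kept]
  = (18 / 41)    [59 ≡ 18 mod 41]
  = (9 / 41)    [41 ≡ 1 mod 8 ⇒ (2 / 41) = +1]
  = (41 / 9)    [QR: 9 ≡ 1 mod 4, sign kept]
  = (5 / 9)    [41 ≡ 5 mod 9]
  = (9 / 5)    [QR: 5 ≡ 1 mod 4, sign kept]
  = (4 / 5)    [9 ≡ 4 mod 5]
  = (1 / 5)    [5 ≡ 5 mod 8 ⇒ (2 / 5)^2 = +1]
  = 1    [(1 / 5) = 1]

1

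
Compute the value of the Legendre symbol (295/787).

1

Both 295 ≡ 3 and 787 ≡ 3 (mod 4), so reciprocity gives (295/787) = -(787/295). Reduce: 787 ≡ 197 (mod 295). Now have -(197/295).
197 ≡ 1 (mod 4), so quadratic reciprocity gives (197/295) = (295/197). Reduce: 295 ≡ 98 (mod 197). Now have -(98/197).
Factor out 2: 98 = 2·49. Since 197 ≡ 5 (mod 8), (2/197) = -1. Now have (49/197).
49 ≡ 1 (mod 4), so quadratic reciprocity gives (49/197) = (197/49). Reduce: 197 ≡ 1 (mod 49). Now have (1/49).
(1/49) = 1. Collecting the sign factors: 1.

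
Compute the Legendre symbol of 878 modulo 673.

Reduce the numerator: 878 ≡ 205 (mod 673), so (878 / 673) = (205 / 673).
205 ≡ 1 (mod 4), so quadratic reciprocity gives (205 / 673) = (673 / 205). Reduce: 673 ≡ 58 (mod 205). Now have (58 / 205).
Factor out 2: 58 = 2·29. Since 205 ≡ 5 (mod 8), (2 / 205) = -1. Now have -(29 / 205).
29 ≡ 1 (mod 4), so quadratic reciprocity gives (29 / 205) = (205 / 29). Reduce: 205 ≡ 2 (mod 29). Now have -(2 / 29).
Factor out 2: 2 = 2. Since 29 ≡ 5 (mod 8), (2 / 29) = -1. Now have (1 / 29).
(1 / 29) = 1. Collecting the sign factors: 1.

1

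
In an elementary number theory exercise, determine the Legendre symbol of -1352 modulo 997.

Reduce the numerator: -1352 ≡ 642 (mod 997), so (-1352 / 997) = (642 / 997).
Factor out 2: 642 = 2·321. Since 997 ≡ 5 (mod 8), (2 / 997) = -1. Now have -(321 / 997).
321 ≡ 1 (mod 4), so quadratic reciprocity gives (321 / 997) = (997 / 321). Reduce: 997 ≡ 34 (mod 321). Now have -(34 / 321).
Factor out 2: 34 = 2·17. Since 321 ≡ 1 (mod 8), (2 / 321) = +1. Now have -(17 / 321).
17 ≡ 1 (mod 4), so quadratic reciprocity gives (17 / 321) = (321 / 17). Reduce: 321 ≡ 15 (mod 17). Now have -(15 / 17).
17 ≡ 1 (mod 4), so quadratic reciprocity gives (15 / 17) = (17 / 15). Reduce: 17 ≡ 2 (mod 15). Now have -(2 / 15).
Factor out 2: 2 = 2. Since 15 ≡ 7 (mod 8), (2 / 15) = +1. Now have -(1 / 15).
(1 / 15) = 1. Collecting the sign factors: -1.

-1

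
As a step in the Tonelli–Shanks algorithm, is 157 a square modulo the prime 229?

no

(157/229)
  = (229/157)    [QR: 157 ≡ 1 mod 4, sign kept]
  = (72/157)    [229 ≡ 72 mod 157]
  = -(9/157)    [157 ≡ 5 mod 8 ⇒ (2/157)^3 = -1]
  = -(157/9)    [QR: 9 ≡ 1 mod 4, sign kept]
  = -(4/9)    [157 ≡ 4 mod 9]
  = -(1/9)    [9 ≡ 1 mod 8 ⇒ (2/9)^2 = +1]
  = -1    [(1/9) = 1]
(157/229) = -1, and 229 is prime, so 157 is not a quadratic residue mod 229.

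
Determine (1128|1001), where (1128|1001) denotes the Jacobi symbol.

-1

(1128|1001)
  = (127|1001)    [1128 ≡ 127 mod 1001]
  = (1001|127)    [QR: 1001 ≡ 1 mod 4, sign kept]
  = (112|127)    [1001 ≡ 112 mod 127]
  = (7|127)    [127 ≡ 7 mod 8 ⇒ (2|127)^4 = +1]
  = -(127|7)    [QR: both ≡ 3 mod 4, sign flips]
  = -(1|7)    [127 ≡ 1 mod 7]
  = -1    [(1|7) = 1]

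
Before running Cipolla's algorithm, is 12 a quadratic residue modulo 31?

Factor out 2: 12 = 2^2·3. Since 31 ≡ 7 (mod 8), (2/31) = +1, and (2/31)^2 = +1. Now have (3/31).
Both 3 ≡ 3 and 31 ≡ 3 (mod 4), so reciprocity gives (3/31) = -(31/3). Reduce: 31 ≡ 1 (mod 3). Now have -(1/3).
(1/3) = 1. Collecting the sign factors: -1.
The Legendre symbol is -1, so x^2 ≡ 12 (mod 31) has no solution.

no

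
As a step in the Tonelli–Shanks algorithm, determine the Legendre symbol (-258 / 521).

(-258 / 521)
  = (258 / 521)    [521 ≡ 1 mod 4 ⇒ (-1 / 521) = +1]
  = (129 / 521)    [521 ≡ 1 mod 8 ⇒ (2 / 521) = +1]
  = (521 / 129)    [QR: 129 ≡ 1 mod 4, sign kept]
  = (5 / 129)    [521 ≡ 5 mod 129]
  = (129 / 5)    [QR: 5 ≡ 1 mod 4, sign kept]
  = (4 / 5)    [129 ≡ 4 mod 5]
  = (1 / 5)    [5 ≡ 5 mod 8 ⇒ (2 / 5)^2 = +1]
  = 1    [(1 / 5) = 1]

1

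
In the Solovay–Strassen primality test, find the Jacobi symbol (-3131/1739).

(-3131/1739)
  = (347/1739)    [-3131 ≡ 347 mod 1739]
  = -(1739/347)    [QR: both ≡ 3 mod 4, sign flips]
  = -(4/347)    [1739 ≡ 4 mod 347]
  = -(1/347)    [347 ≡ 3 mod 8 ⇒ (2/347)^2 = +1]
  = -1    [(1/347) = 1]

-1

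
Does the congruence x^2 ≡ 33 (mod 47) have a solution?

33 ≡ 1 (mod 4), so quadratic reciprocity gives (33|47) = (47|33). Reduce: 47 ≡ 14 (mod 33). Now have (14|33).
Factor out 2: 14 = 2·7. Since 33 ≡ 1 (mod 8), (2|33) = +1. Now have (7|33).
33 ≡ 1 (mod 4), so quadratic reciprocity gives (7|33) = (33|7). Reduce: 33 ≡ 5 (mod 7). Now have (5|7).
5 ≡ 1 (mod 4), so quadratic reciprocity gives (5|7) = (7|5). Reduce: 7 ≡ 2 (mod 5). Now have (2|5).
Factor out 2: 2 = 2. Since 5 ≡ 5 (mod 8), (2|5) = -1. Now have -(1|5).
(1|5) = 1. Collecting the sign factors: -1.
(33|47) = -1, and 47 is prime, so 33 is not a quadratic residue mod 47.

no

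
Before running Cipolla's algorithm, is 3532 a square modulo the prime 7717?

yes

(3532|7717)
  = (883|7717)    [7717 ≡ 5 mod 8 ⇒ (2|7717)^2 = +1]
  = (7717|883)    [QR: 7717 ≡ 1 mod 4, sign kept]
  = (653|883)    [7717 ≡ 653 mod 883]
  = (883|653)    [QR: 653 ≡ 1 mod 4, sign kept]
  = (230|653)    [883 ≡ 230 mod 653]
  = -(115|653)    [653 ≡ 5 mod 8 ⇒ (2|653) = -1]
  = -(653|115)    [QR: 653 ≡ 1 mod 4, sign kept]
  = -(78|115)    [653 ≡ 78 mod 115]
  = (39|115)    [115 ≡ 3 mod 8 ⇒ (2|115) = -1]
  = -(115|39)    [QR: both ≡ 3 mod 4, sign flips]
  = -(37|39)    [115 ≡ 37 mod 39]
  = -(39|37)    [QR: 37 ≡ 1 mod 4, sign kept]
  = -(2|37)    [39 ≡ 2 mod 37]
  = (1|37)    [37 ≡ 5 mod 8 ⇒ (2|37) = -1]
  = 1    [(1|37) = 1]
The Legendre symbol is 1, so x^2 ≡ 3532 (mod 7717) has solution.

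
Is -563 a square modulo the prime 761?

Pull out -1: (-563|761) = (-1|761)·(563|761). Since 761 ≡ 1 (mod 4), (-1|761) = +1. Now have (563|761).
761 ≡ 1 (mod 4), so quadratic reciprocity gives (563|761) = (761|563). Reduce: 761 ≡ 198 (mod 563). Now have (198|563).
Factor out 2: 198 = 2·99. Since 563 ≡ 3 (mod 8), (2|563) = -1. Now have -(99|563).
Both 99 ≡ 3 and 563 ≡ 3 (mod 4), so reciprocity gives (99|563) = -(563|99). Reduce: 563 ≡ 68 (mod 99). Now have (68|99).
Factor out 2: 68 = 2^2·17. Since 99 ≡ 3 (mod 8), (2|99) = -1, and (2|99)^2 = +1. Now have (17|99).
17 ≡ 1 (mod 4), so quadratic reciprocity gives (17|99) = (99|17). Reduce: 99 ≡ 14 (mod 17). Now have (14|17).
Factor out 2: 14 = 2·7. Since 17 ≡ 1 (mod 8), (2|17) = +1. Now have (7|17).
17 ≡ 1 (mod 4), so quadratic reciprocity gives (7|17) = (17|7). Reduce: 17 ≡ 3 (mod 7). Now have (3|7).
Both 3 ≡ 3 and 7 ≡ 3 (mod 4), so reciprocity gives (3|7) = -(7|3). Reduce: 7 ≡ 1 (mod 3). Now have -(1|3).
(1|3) = 1. Collecting the sign factors: -1.
The Legendre symbol is -1, so x^2 ≡ -563 (mod 761) has no solution.

no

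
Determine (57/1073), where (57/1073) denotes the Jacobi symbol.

(57/1073)
  = (1073/57)    [QR: 57 ≡ 1 mod 4, sign kept]
  = (47/57)    [1073 ≡ 47 mod 57]
  = (57/47)    [QR: 57 ≡ 1 mod 4, sign kept]
  = (10/47)    [57 ≡ 10 mod 47]
  = (5/47)    [47 ≡ 7 mod 8 ⇒ (2/47) = +1]
  = (47/5)    [QR: 5 ≡ 1 mod 4, sign kept]
  = (2/5)    [47 ≡ 2 mod 5]
  = -(1/5)    [5 ≡ 5 mod 8 ⇒ (2/5) = -1]
  = -1    [(1/5) = 1]

-1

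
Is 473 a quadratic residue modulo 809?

no

(473/809)
  = (809/473)    [QR: 473 ≡ 1 mod 4, sign kept]
  = (336/473)    [809 ≡ 336 mod 473]
  = (21/473)    [473 ≡ 1 mod 8 ⇒ (2/473)^4 = +1]
  = (473/21)    [QR: 21 ≡ 1 mod 4, sign kept]
  = (11/21)    [473 ≡ 11 mod 21]
  = (21/11)    [QR: 21 ≡ 1 mod 4, sign kept]
  = (10/11)    [21 ≡ 10 mod 11]
  = -(5/11)    [11 ≡ 3 mod 8 ⇒ (2/11) = -1]
  = -(11/5)    [QR: 5 ≡ 1 mod 4, sign kept]
  = -(1/5)    [11 ≡ 1 mod 5]
  = -1    [(1/5) = 1]
The Legendre symbol is -1, so x^2 ≡ 473 (mod 809) has no solution.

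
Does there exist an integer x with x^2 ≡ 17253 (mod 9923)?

no

(17253/9923)
  = (7330/9923)    [17253 ≡ 7330 mod 9923]
  = -(3665/9923)    [9923 ≡ 3 mod 8 ⇒ (2/9923) = -1]
  = -(9923/3665)    [QR: 3665 ≡ 1 mod 4, sign kept]
  = -(2593/3665)    [9923 ≡ 2593 mod 3665]
  = -(3665/2593)    [QR: 2593 ≡ 1 mod 4, sign kept]
  = -(1072/2593)    [3665 ≡ 1072 mod 2593]
  = -(67/2593)    [2593 ≡ 1 mod 8 ⇒ (2/2593)^4 = +1]
  = -(2593/67)    [QR: 2593 ≡ 1 mod 4, sign kept]
  = -(47/67)    [2593 ≡ 47 mod 67]
  = (67/47)    [QR: both ≡ 3 mod 4, sign flips]
  = (20/47)    [67 ≡ 20 mod 47]
  = (5/47)    [47 ≡ 7 mod 8 ⇒ (2/47)^2 = +1]
  = (47/5)    [QR: 5 ≡ 1 mod 4, sign kept]
  = (2/5)    [47 ≡ 2 mod 5]
  = -(1/5)    [5 ≡ 5 mod 8 ⇒ (2/5) = -1]
  = -1    [(1/5) = 1]
The Legendre symbol is -1, so x^2 ≡ 17253 (mod 9923) has no solution.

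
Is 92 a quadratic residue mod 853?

Factor out 2: 92 = 2^2·23. Since 853 ≡ 5 (mod 8), (2|853) = -1, and (2|853)^2 = +1. Now have (23|853).
853 ≡ 1 (mod 4), so quadratic reciprocity gives (23|853) = (853|23). Reduce: 853 ≡ 2 (mod 23). Now have (2|23).
Factor out 2: 2 = 2. Since 23 ≡ 7 (mod 8), (2|23) = +1. Now have (1|23).
(1|23) = 1. Collecting the sign factors: 1.
The Legendre symbol is 1, so x^2 ≡ 92 (mod 853) has solution.

yes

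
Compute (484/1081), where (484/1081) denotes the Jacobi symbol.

(484/1081)
  = (121/1081)    [1081 ≡ 1 mod 8 ⇒ (2/1081)^2 = +1]
  = (1081/121)    [QR: 121 ≡ 1 mod 4, sign kept]
  = (113/121)    [1081 ≡ 113 mod 121]
  = (121/113)    [QR: 113 ≡ 1 mod 4, sign kept]
  = (8/113)    [121 ≡ 8 mod 113]
  = (1/113)    [113 ≡ 1 mod 8 ⇒ (2/113)^3 = +1]
  = 1    [(1/113) = 1]

1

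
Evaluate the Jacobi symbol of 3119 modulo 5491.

-1

Both 3119 ≡ 3 and 5491 ≡ 3 (mod 4), so reciprocity gives (3119 / 5491) = -(5491 / 3119). Reduce: 5491 ≡ 2372 (mod 3119). Now have -(2372 / 3119).
Factor out 2: 2372 = 2^2·593. Since 3119 ≡ 7 (mod 8), (2 / 3119) = +1, and (2 / 3119)^2 = +1. Now have -(593 / 3119).
593 ≡ 1 (mod 4), so quadratic reciprocity gives (593 / 3119) = (3119 / 593). Reduce: 3119 ≡ 154 (mod 593). Now have -(154 / 593).
Factor out 2: 154 = 2·77. Since 593 ≡ 1 (mod 8), (2 / 593) = +1. Now have -(77 / 593).
77 ≡ 1 (mod 4), so quadratic reciprocity gives (77 / 593) = (593 / 77). Reduce: 593 ≡ 54 (mod 77). Now have -(54 / 77).
Factor out 2: 54 = 2·27. Since 77 ≡ 5 (mod 8), (2 / 77) = -1. Now have (27 / 77).
77 ≡ 1 (mod 4), so quadratic reciprocity gives (27 / 77) = (77 / 27). Reduce: 77 ≡ 23 (mod 27). Now have (23 / 27).
Both 23 ≡ 3 and 27 ≡ 3 (mod 4), so reciprocity gives (23 / 27) = -(27 / 23). Reduce: 27 ≡ 4 (mod 23). Now have -(4 / 23).
Factor out 2: 4 = 2^2. Since 23 ≡ 7 (mod 8), (2 / 23) = +1, and (2 / 23)^2 = +1. Now have -(1 / 23).
(1 / 23) = 1. Collecting the sign factors: -1.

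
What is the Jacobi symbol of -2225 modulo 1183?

Reduce the numerator: -2225 ≡ 141 (mod 1183), so (-2225 / 1183) = (141 / 1183).
141 ≡ 1 (mod 4), so quadratic reciprocity gives (141 / 1183) = (1183 / 141). Reduce: 1183 ≡ 55 (mod 141). Now have (55 / 141).
141 ≡ 1 (mod 4), so quadratic reciprocity gives (55 / 141) = (141 / 55). Reduce: 141 ≡ 31 (mod 55). Now have (31 / 55).
Both 31 ≡ 3 and 55 ≡ 3 (mod 4), so reciprocity gives (31 / 55) = -(55 / 31). Reduce: 55 ≡ 24 (mod 31). Now have -(24 / 31).
Factor out 2: 24 = 2^3·3. Since 31 ≡ 7 (mod 8), (2 / 31) = +1, and (2 / 31)^3 = +1. Now have -(3 / 31).
Both 3 ≡ 3 and 31 ≡ 3 (mod 4), so reciprocity gives (3 / 31) = -(31 / 3). Reduce: 31 ≡ 1 (mod 3). Now have (1 / 3).
(1 / 3) = 1. Collecting the sign factors: 1.

1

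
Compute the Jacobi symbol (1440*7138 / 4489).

1

By multiplicativity, (1440·7138 / 4489) = (1440 / 4489)·(7138 / 4489).
First factor (1440 / 4489):
(1440 / 4489)
  = (45 / 4489)    [4489 ≡ 1 mod 8 ⇒ (2 / 4489)^5 = +1]
  = (4489 / 45)    [QR: 45 ≡ 1 mod 4, sign kept]
  = (34 / 45)    [4489 ≡ 34 mod 45]
  = -(17 / 45)    [45 ≡ 5 mod 8 ⇒ (2 / 45) = -1]
  = -(45 / 17)    [QR: 17 ≡ 1 mod 4, sign kept]
  = -(11 / 17)    [45 ≡ 11 mod 17]
  = -(17 / 11)    [QR: 17 ≡ 1 mod 4, sign kept]
  = -(6 / 11)    [17 ≡ 6 mod 11]
  = (3 / 11)    [11 ≡ 3 mod 8 ⇒ (2 / 11) = -1]
  = -(11 / 3)    [QR: both ≡ 3 mod 4, sign flips]
  = -(2 / 3)    [11 ≡ 2 mod 3]
  = (1 / 3)    [3 ≡ 3 mod 8 ⇒ (2 / 3) = -1]
  = 1    [(1 / 3) = 1]
Second factor (7138 / 4489):
(7138 / 4489)
  = (2649 / 4489)    [7138 ≡ 2649 mod 4489]
  = (4489 / 2649)    [QR: 2649 ≡ 1 mod 4, sign kept]
  = (1840 / 2649)    [4489 ≡ 1840 mod 2649]
  = (115 / 2649)    [2649 ≡ 1 mod 8 ⇒ (2 / 2649)^4 = +1]
  = (2649 / 115)    [QR: 2649 ≡ 1 mod 4, sign kept]
  = (4 / 115)    [2649 ≡ 4 mod 115]
  = (1 / 115)    [115 ≡ 3 mod 8 ⇒ (2 / 115)^2 = +1]
  = 1    [(1 / 115) = 1]
Product: (1)·(1) = 1.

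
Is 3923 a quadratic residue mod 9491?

(3923/9491)
  = -(9491/3923)    [QR: both ≡ 3 mod 4, sign flips]
  = -(1645/3923)    [9491 ≡ 1645 mod 3923]
  = -(3923/1645)    [QR: 1645 ≡ 1 mod 4, sign kept]
  = -(633/1645)    [3923 ≡ 633 mod 1645]
  = -(1645/633)    [QR: 633 ≡ 1 mod 4, sign kept]
  = -(379/633)    [1645 ≡ 379 mod 633]
  = -(633/379)    [QR: 633 ≡ 1 mod 4, sign kept]
  = -(254/379)    [633 ≡ 254 mod 379]
  = (127/379)    [379 ≡ 3 mod 8 ⇒ (2/379) = -1]
  = -(379/127)    [QR: both ≡ 3 mod 4, sign flips]
  = -(125/127)    [379 ≡ 125 mod 127]
  = -(127/125)    [QR: 125 ≡ 1 mod 4, sign kept]
  = -(2/125)    [127 ≡ 2 mod 125]
  = (1/125)    [125 ≡ 5 mod 8 ⇒ (2/125) = -1]
  = 1    [(1/125) = 1]
(3923/9491) = 1, and 9491 is prime, so 3923 is a quadratic residue mod 9491.

yes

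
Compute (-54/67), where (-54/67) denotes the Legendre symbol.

(-54/67)
  = -(54/67)    [67 ≡ 3 mod 4 ⇒ (-1/67) = -1]
  = (27/67)    [67 ≡ 3 mod 8 ⇒ (2/67) = -1]
  = -(67/27)    [QR: both ≡ 3 mod 4, sign flips]
  = -(13/27)    [67 ≡ 13 mod 27]
  = -(27/13)    [QR: 13 ≡ 1 mod 4, sign kept]
  = -(1/13)    [27 ≡ 1 mod 13]
  = -1    [(1/13) = 1]

-1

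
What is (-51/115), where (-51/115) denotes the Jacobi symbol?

1

Pull out -1: (-51/115) = (-1/115)·(51/115). Since 115 ≡ 3 (mod 4), (-1/115) = -1. Now have -(51/115).
Both 51 ≡ 3 and 115 ≡ 3 (mod 4), so reciprocity gives (51/115) = -(115/51). Reduce: 115 ≡ 13 (mod 51). Now have (13/51).
13 ≡ 1 (mod 4), so quadratic reciprocity gives (13/51) = (51/13). Reduce: 51 ≡ 12 (mod 13). Now have (12/13).
Factor out 2: 12 = 2^2·3. Since 13 ≡ 5 (mod 8), (2/13) = -1, and (2/13)^2 = +1. Now have (3/13).
13 ≡ 1 (mod 4), so quadratic reciprocity gives (3/13) = (13/3). Reduce: 13 ≡ 1 (mod 3). Now have (1/3).
(1/3) = 1. Collecting the sign factors: 1.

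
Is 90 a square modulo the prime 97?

Factor out 2: 90 = 2·45. Since 97 ≡ 1 (mod 8), (2|97) = +1. Now have (45|97).
45 ≡ 1 (mod 4), so quadratic reciprocity gives (45|97) = (97|45). Reduce: 97 ≡ 7 (mod 45). Now have (7|45).
45 ≡ 1 (mod 4), so quadratic reciprocity gives (7|45) = (45|7). Reduce: 45 ≡ 3 (mod 7). Now have (3|7).
Both 3 ≡ 3 and 7 ≡ 3 (mod 4), so reciprocity gives (3|7) = -(7|3). Reduce: 7 ≡ 1 (mod 3). Now have -(1|3).
(1|3) = 1. Collecting the sign factors: -1.
The Legendre symbol is -1, so x^2 ≡ 90 (mod 97) has no solution.

no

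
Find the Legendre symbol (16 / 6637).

1

Factor out 2: 16 = 2^4. Since 6637 ≡ 5 (mod 8), (2 / 6637) = -1, and (2 / 6637)^4 = +1. Now have (1 / 6637).
(1 / 6637) = 1. Collecting the sign factors: 1.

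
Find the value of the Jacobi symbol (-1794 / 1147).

(-1794 / 1147)
  = -(1794 / 1147)    [1147 ≡ 3 mod 4 ⇒ (-1 / 1147) = -1]
  = -(647 / 1147)    [1794 ≡ 647 mod 1147]
  = (1147 / 647)    [QR: both ≡ 3 mod 4, sign flips]
  = (500 / 647)    [1147 ≡ 500 mod 647]
  = (125 / 647)    [647 ≡ 7 mod 8 ⇒ (2 / 647)^2 = +1]
  = (647 / 125)    [QR: 125 ≡ 1 mod 4, sign kept]
  = (22 / 125)    [647 ≡ 22 mod 125]
  = -(11 / 125)    [125 ≡ 5 mod 8 ⇒ (2 / 125) = -1]
  = -(125 / 11)    [QR: 125 ≡ 1 mod 4, sign kept]
  = -(4 / 11)    [125 ≡ 4 mod 11]
  = -(1 / 11)    [11 ≡ 3 mod 8 ⇒ (2 / 11)^2 = +1]
  = -1    [(1 / 11) = 1]

-1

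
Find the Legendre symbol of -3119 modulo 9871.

(-3119 / 9871)
  = (6752 / 9871)    [-3119 ≡ 6752 mod 9871]
  = (211 / 9871)    [9871 ≡ 7 mod 8 ⇒ (2 / 9871)^5 = +1]
  = -(9871 / 211)    [QR: both ≡ 3 mod 4, sign flips]
  = -(165 / 211)    [9871 ≡ 165 mod 211]
  = -(211 / 165)    [QR: 165 ≡ 1 mod 4, sign kept]
  = -(46 / 165)    [211 ≡ 46 mod 165]
  = (23 / 165)    [165 ≡ 5 mod 8 ⇒ (2 / 165) = -1]
  = (165 / 23)    [QR: 165 ≡ 1 mod 4, sign kept]
  = (4 / 23)    [165 ≡ 4 mod 23]
  = (1 / 23)    [23 ≡ 7 mod 8 ⇒ (2 / 23)^2 = +1]
  = 1    [(1 / 23) = 1]

1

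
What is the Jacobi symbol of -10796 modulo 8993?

(-10796/8993)
  = (10796/8993)    [8993 ≡ 1 mod 4 ⇒ (-1/8993) = +1]
  = (1803/8993)    [10796 ≡ 1803 mod 8993]
  = (8993/1803)    [QR: 8993 ≡ 1 mod 4, sign kept]
  = (1781/1803)    [8993 ≡ 1781 mod 1803]
  = (1803/1781)    [QR: 1781 ≡ 1 mod 4, sign kept]
  = (22/1781)    [1803 ≡ 22 mod 1781]
  = -(11/1781)    [1781 ≡ 5 mod 8 ⇒ (2/1781) = -1]
  = -(1781/11)    [QR: 1781 ≡ 1 mod 4, sign kept]
  = -(10/11)    [1781 ≡ 10 mod 11]
  = (5/11)    [11 ≡ 3 mod 8 ⇒ (2/11) = -1]
  = (11/5)    [QR: 5 ≡ 1 mod 4, sign kept]
  = (1/5)    [11 ≡ 1 mod 5]
  = 1    [(1/5) = 1]

1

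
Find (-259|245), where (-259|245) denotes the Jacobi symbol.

Pull out -1: (-259|245) = (-1|245)·(259|245). Since 245 ≡ 1 (mod 4), (-1|245) = +1. Now have (259|245).
Reduce the numerator: 259 ≡ 14 (mod 245), so (259|245) = (14|245).
Factor out 2: 14 = 2·7. Since 245 ≡ 5 (mod 8), (2|245) = -1. Now have -(7|245).
245 ≡ 1 (mod 4), so quadratic reciprocity gives (7|245) = (245|7). Reduce: 245 ≡ 0 (mod 7). Now have -(0|7).
The numerator is now 0 with denominator 7 > 1: the symbol is 0.

0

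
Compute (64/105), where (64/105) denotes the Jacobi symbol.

(64/105)
  = (1/105)    [105 ≡ 1 mod 8 ⇒ (2/105)^6 = +1]
  = 1    [(1/105) = 1]

1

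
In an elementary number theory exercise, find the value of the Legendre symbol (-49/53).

Pull out -1: (-49/53) = (-1/53)·(49/53). Since 53 ≡ 1 (mod 4), (-1/53) = +1. Now have (49/53).
49 ≡ 1 (mod 4), so quadratic reciprocity gives (49/53) = (53/49). Reduce: 53 ≡ 4 (mod 49). Now have (4/49).
Factor out 2: 4 = 2^2. Since 49 ≡ 1 (mod 8), (2/49) = +1, and (2/49)^2 = +1. Now have (1/49).
(1/49) = 1. Collecting the sign factors: 1.

1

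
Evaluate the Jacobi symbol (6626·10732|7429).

By multiplicativity, (6626·10732|7429) = (6626|7429)·(10732|7429).
First factor (6626|7429):
Factor out 2: 6626 = 2·3313. Since 7429 ≡ 5 (mod 8), (2|7429) = -1. Now have -(3313|7429).
3313 ≡ 1 (mod 4), so quadratic reciprocity gives (3313|7429) = (7429|3313). Reduce: 7429 ≡ 803 (mod 3313). Now have -(803|3313).
3313 ≡ 1 (mod 4), so quadratic reciprocity gives (803|3313) = (3313|803). Reduce: 3313 ≡ 101 (mod 803). Now have -(101|803).
101 ≡ 1 (mod 4), so quadratic reciprocity gives (101|803) = (803|101). Reduce: 803 ≡ 96 (mod 101). Now have -(96|101).
Factor out 2: 96 = 2^5·3. Since 101 ≡ 5 (mod 8), (2|101) = -1, and (2|101)^5 = -1. Now have (3|101).
101 ≡ 1 (mod 4), so quadratic reciprocity gives (3|101) = (101|3). Reduce: 101 ≡ 2 (mod 3). Now have (2|3).
Factor out 2: 2 = 2. Since 3 ≡ 3 (mod 8), (2|3) = -1. Now have -(1|3).
(1|3) = 1. Collecting the sign factors: -1.
Second factor (10732|7429):
Reduce the numerator: 10732 ≡ 3303 (mod 7429), so (10732|7429) = (3303|7429).
7429 ≡ 1 (mod 4), so quadratic reciprocity gives (3303|7429) = (7429|3303). Reduce: 7429 ≡ 823 (mod 3303). Now have (823|3303).
Both 823 ≡ 3 and 3303 ≡ 3 (mod 4), so reciprocity gives (823|3303) = -(3303|823). Reduce: 3303 ≡ 11 (mod 823). Now have -(11|823).
Both 11 ≡ 3 and 823 ≡ 3 (mod 4), so reciprocity gives (11|823) = -(823|11). Reduce: 823 ≡ 9 (mod 11). Now have (9|11).
9 ≡ 1 (mod 4), so quadratic reciprocity gives (9|11) = (11|9). Reduce: 11 ≡ 2 (mod 9). Now have (2|9).
Factor out 2: 2 = 2. Since 9 ≡ 1 (mod 8), (2|9) = +1. Now have (1|9).
(1|9) = 1. Collecting the sign factors: 1.
Product: (-1)·(1) = -1.

-1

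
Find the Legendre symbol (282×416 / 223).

By multiplicativity, (282·416 / 223) = (282 / 223)·(416 / 223).
First factor (282 / 223):
Reduce the numerator: 282 ≡ 59 (mod 223), so (282 / 223) = (59 / 223).
Both 59 ≡ 3 and 223 ≡ 3 (mod 4), so reciprocity gives (59 / 223) = -(223 / 59). Reduce: 223 ≡ 46 (mod 59). Now have -(46 / 59).
Factor out 2: 46 = 2·23. Since 59 ≡ 3 (mod 8), (2 / 59) = -1. Now have (23 / 59).
Both 23 ≡ 3 and 59 ≡ 3 (mod 4), so reciprocity gives (23 / 59) = -(59 / 23). Reduce: 59 ≡ 13 (mod 23). Now have -(13 / 23).
13 ≡ 1 (mod 4), so quadratic reciprocity gives (13 / 23) = (23 / 13). Reduce: 23 ≡ 10 (mod 13). Now have -(10 / 13).
Factor out 2: 10 = 2·5. Since 13 ≡ 5 (mod 8), (2 / 13) = -1. Now have (5 / 13).
5 ≡ 1 (mod 4), so quadratic reciprocity gives (5 / 13) = (13 / 5). Reduce: 13 ≡ 3 (mod 5). Now have (3 / 5).
5 ≡ 1 (mod 4), so quadratic reciprocity gives (3 / 5) = (5 / 3). Reduce: 5 ≡ 2 (mod 3). Now have (2 / 3).
Factor out 2: 2 = 2. Since 3 ≡ 3 (mod 8), (2 / 3) = -1. Now have -(1 / 3).
(1 / 3) = 1. Collecting the sign factors: -1.
Second factor (416 / 223):
Reduce the numerator: 416 ≡ 193 (mod 223), so (416 / 223) = (193 / 223).
193 ≡ 1 (mod 4), so quadratic reciprocity gives (193 / 223) = (223 / 193). Reduce: 223 ≡ 30 (mod 193). Now have (30 / 193).
Factor out 2: 30 = 2·15. Since 193 ≡ 1 (mod 8), (2 / 193) = +1. Now have (15 / 193).
193 ≡ 1 (mod 4), so quadratic reciprocity gives (15 / 193) = (193 / 15). Reduce: 193 ≡ 13 (mod 15). Now have (13 / 15).
13 ≡ 1 (mod 4), so quadratic reciprocity gives (13 / 15) = (15 / 13). Reduce: 15 ≡ 2 (mod 13). Now have (2 / 13).
Factor out 2: 2 = 2. Since 13 ≡ 5 (mod 8), (2 / 13) = -1. Now have -(1 / 13).
(1 / 13) = 1. Collecting the sign factors: -1.
Product: (-1)·(-1) = 1.

1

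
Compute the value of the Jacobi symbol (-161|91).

0

Reduce the numerator: -161 ≡ 21 (mod 91), so (-161|91) = (21|91).
21 ≡ 1 (mod 4), so quadratic reciprocity gives (21|91) = (91|21). Reduce: 91 ≡ 7 (mod 21). Now have (7|21).
21 ≡ 1 (mod 4), so quadratic reciprocity gives (7|21) = (21|7). Reduce: 21 ≡ 0 (mod 7). Now have (0|7).
The numerator is now 0 with denominator 7 > 1: the symbol is 0.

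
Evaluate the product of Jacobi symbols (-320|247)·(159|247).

1

By multiplicativity, (-320·159|247) = (-320|247)·(159|247).
First factor (-320|247):
(-320|247)
  = (174|247)    [-320 ≡ 174 mod 247]
  = (87|247)    [247 ≡ 7 mod 8 ⇒ (2|247) = +1]
  = -(247|87)    [QR: both ≡ 3 mod 4, sign flips]
  = -(73|87)    [247 ≡ 73 mod 87]
  = -(87|73)    [QR: 73 ≡ 1 mod 4, sign kept]
  = -(14|73)    [87 ≡ 14 mod 73]
  = -(7|73)    [73 ≡ 1 mod 8 ⇒ (2|73) = +1]
  = -(73|7)    [QR: 73 ≡ 1 mod 4, sign kept]
  = -(3|7)    [73 ≡ 3 mod 7]
  = (7|3)    [QR: both ≡ 3 mod 4, sign flips]
  = (1|3)    [7 ≡ 1 mod 3]
  = 1    [(1|3) = 1]
Second factor (159|247):
(159|247)
  = -(247|159)    [QR: both ≡ 3 mod 4, sign flips]
  = -(88|159)    [247 ≡ 88 mod 159]
  = -(11|159)    [159 ≡ 7 mod 8 ⇒ (2|159)^3 = +1]
  = (159|11)    [QR: both ≡ 3 mod 4, sign flips]
  = (5|11)    [159 ≡ 5 mod 11]
  = (11|5)    [QR: 5 ≡ 1 mod 4, sign kept]
  = (1|5)    [11 ≡ 1 mod 5]
  = 1    [(1|5) = 1]
Product: (1)·(1) = 1.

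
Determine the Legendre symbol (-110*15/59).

-1

By multiplicativity, (-110·15/59) = (-110/59)·(15/59).
First factor (-110/59):
(-110/59)
  = -(110/59)    [59 ≡ 3 mod 4 ⇒ (-1/59) = -1]
  = -(51/59)    [110 ≡ 51 mod 59]
  = (59/51)    [QR: both ≡ 3 mod 4, sign flips]
  = (8/51)    [59 ≡ 8 mod 51]
  = -(1/51)    [51 ≡ 3 mod 8 ⇒ (2/51)^3 = -1]
  = -1    [(1/51) = 1]
Second factor (15/59):
(15/59)
  = -(59/15)    [QR: both ≡ 3 mod 4, sign flips]
  = -(14/15)    [59 ≡ 14 mod 15]
  = -(7/15)    [15 ≡ 7 mod 8 ⇒ (2/15) = +1]
  = (15/7)    [QR: both ≡ 3 mod 4, sign flips]
  = (1/7)    [15 ≡ 1 mod 7]
  = 1    [(1/7) = 1]
Product: (-1)·(1) = -1.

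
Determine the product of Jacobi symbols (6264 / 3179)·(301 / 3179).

1

By multiplicativity, (6264·301 / 3179) = (6264 / 3179)·(301 / 3179).
First factor (6264 / 3179):
Reduce the numerator: 6264 ≡ 3085 (mod 3179), so (6264 / 3179) = (3085 / 3179).
3085 ≡ 1 (mod 4), so quadratic reciprocity gives (3085 / 3179) = (3179 / 3085). Reduce: 3179 ≡ 94 (mod 3085). Now have (94 / 3085).
Factor out 2: 94 = 2·47. Since 3085 ≡ 5 (mod 8), (2 / 3085) = -1. Now have -(47 / 3085).
3085 ≡ 1 (mod 4), so quadratic reciprocity gives (47 / 3085) = (3085 / 47). Reduce: 3085 ≡ 30 (mod 47). Now have -(30 / 47).
Factor out 2: 30 = 2·15. Since 47 ≡ 7 (mod 8), (2 / 47) = +1. Now have -(15 / 47).
Both 15 ≡ 3 and 47 ≡ 3 (mod 4), so reciprocity gives (15 / 47) = -(47 / 15). Reduce: 47 ≡ 2 (mod 15). Now have (2 / 15).
Factor out 2: 2 = 2. Since 15 ≡ 7 (mod 8), (2 / 15) = +1. Now have (1 / 15).
(1 / 15) = 1. Collecting the sign factors: 1.
Second factor (301 / 3179):
301 ≡ 1 (mod 4), so quadratic reciprocity gives (301 / 3179) = (3179 / 301). Reduce: 3179 ≡ 169 (mod 301). Now have (169 / 301).
169 ≡ 1 (mod 4), so quadratic reciprocity gives (169 / 301) = (301 / 169). Reduce: 301 ≡ 132 (mod 169). Now have (132 / 169).
Factor out 2: 132 = 2^2·33. Since 169 ≡ 1 (mod 8), (2 / 169) = +1, and (2 / 169)^2 = +1. Now have (33 / 169).
33 ≡ 1 (mod 4), so quadratic reciprocity gives (33 / 169) = (169 / 33). Reduce: 169 ≡ 4 (mod 33). Now have (4 / 33).
Factor out 2: 4 = 2^2. Since 33 ≡ 1 (mod 8), (2 / 33) = +1, and (2 / 33)^2 = +1. Now have (1 / 33).
(1 / 33) = 1. Collecting the sign factors: 1.
Product: (1)·(1) = 1.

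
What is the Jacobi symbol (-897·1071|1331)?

1

By multiplicativity, (-897·1071|1331) = (-897|1331)·(1071|1331).
First factor (-897|1331):
Pull out -1: (-897|1331) = (-1|1331)·(897|1331). Since 1331 ≡ 3 (mod 4), (-1|1331) = -1. Now have -(897|1331).
897 ≡ 1 (mod 4), so quadratic reciprocity gives (897|1331) = (1331|897). Reduce: 1331 ≡ 434 (mod 897). Now have -(434|897).
Factor out 2: 434 = 2·217. Since 897 ≡ 1 (mod 8), (2|897) = +1. Now have -(217|897).
217 ≡ 1 (mod 4), so quadratic reciprocity gives (217|897) = (897|217). Reduce: 897 ≡ 29 (mod 217). Now have -(29|217).
29 ≡ 1 (mod 4), so quadratic reciprocity gives (29|217) = (217|29). Reduce: 217 ≡ 14 (mod 29). Now have -(14|29).
Factor out 2: 14 = 2·7. Since 29 ≡ 5 (mod 8), (2|29) = -1. Now have (7|29).
29 ≡ 1 (mod 4), so quadratic reciprocity gives (7|29) = (29|7). Reduce: 29 ≡ 1 (mod 7). Now have (1|7).
(1|7) = 1. Collecting the sign factors: 1.
Second factor (1071|1331):
Both 1071 ≡ 3 and 1331 ≡ 3 (mod 4), so reciprocity gives (1071|1331) = -(1331|1071). Reduce: 1331 ≡ 260 (mod 1071). Now have -(260|1071).
Factor out 2: 260 = 2^2·65. Since 1071 ≡ 7 (mod 8), (2|1071) = +1, and (2|1071)^2 = +1. Now have -(65|1071).
65 ≡ 1 (mod 4), so quadratic reciprocity gives (65|1071) = (1071|65). Reduce: 1071 ≡ 31 (mod 65). Now have -(31|65).
65 ≡ 1 (mod 4), so quadratic reciprocity gives (31|65) = (65|31). Reduce: 65 ≡ 3 (mod 31). Now have -(3|31).
Both 3 ≡ 3 and 31 ≡ 3 (mod 4), so reciprocity gives (3|31) = -(31|3). Reduce: 31 ≡ 1 (mod 3). Now have (1|3).
(1|3) = 1. Collecting the sign factors: 1.
Product: (1)·(1) = 1.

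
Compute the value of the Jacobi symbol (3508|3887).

1

Factor out 2: 3508 = 2^2·877. Since 3887 ≡ 7 (mod 8), (2|3887) = +1, and (2|3887)^2 = +1. Now have (877|3887).
877 ≡ 1 (mod 4), so quadratic reciprocity gives (877|3887) = (3887|877). Reduce: 3887 ≡ 379 (mod 877). Now have (379|877).
877 ≡ 1 (mod 4), so quadratic reciprocity gives (379|877) = (877|379). Reduce: 877 ≡ 119 (mod 379). Now have (119|379).
Both 119 ≡ 3 and 379 ≡ 3 (mod 4), so reciprocity gives (119|379) = -(379|119). Reduce: 379 ≡ 22 (mod 119). Now have -(22|119).
Factor out 2: 22 = 2·11. Since 119 ≡ 7 (mod 8), (2|119) = +1. Now have -(11|119).
Both 11 ≡ 3 and 119 ≡ 3 (mod 4), so reciprocity gives (11|119) = -(119|11). Reduce: 119 ≡ 9 (mod 11). Now have (9|11).
9 ≡ 1 (mod 4), so quadratic reciprocity gives (9|11) = (11|9). Reduce: 11 ≡ 2 (mod 9). Now have (2|9).
Factor out 2: 2 = 2. Since 9 ≡ 1 (mod 8), (2|9) = +1. Now have (1|9).
(1|9) = 1. Collecting the sign factors: 1.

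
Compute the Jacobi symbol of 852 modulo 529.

(852 / 529)
  = (323 / 529)    [852 ≡ 323 mod 529]
  = (529 / 323)    [QR: 529 ≡ 1 mod 4, sign kept]
  = (206 / 323)    [529 ≡ 206 mod 323]
  = -(103 / 323)    [323 ≡ 3 mod 8 ⇒ (2 / 323) = -1]
  = (323 / 103)    [QR: both ≡ 3 mod 4, sign flips]
  = (14 / 103)    [323 ≡ 14 mod 103]
  = (7 / 103)    [103 ≡ 7 mod 8 ⇒ (2 / 103) = +1]
  = -(103 / 7)    [QR: both ≡ 3 mod 4, sign flips]
  = -(5 / 7)    [103 ≡ 5 mod 7]
  = -(7 / 5)    [QR: 5 ≡ 1 mod 4, sign kept]
  = -(2 / 5)    [7 ≡ 2 mod 5]
  = (1 / 5)    [5 ≡ 5 mod 8 ⇒ (2 / 5) = -1]
  = 1    [(1 / 5) = 1]

1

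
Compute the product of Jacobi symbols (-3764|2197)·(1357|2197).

By multiplicativity, (-3764·1357|2197) = (-3764|2197)·(1357|2197).
First factor (-3764|2197):
Reduce the numerator: -3764 ≡ 630 (mod 2197), so (-3764|2197) = (630|2197).
Factor out 2: 630 = 2·315. Since 2197 ≡ 5 (mod 8), (2|2197) = -1. Now have -(315|2197).
2197 ≡ 1 (mod 4), so quadratic reciprocity gives (315|2197) = (2197|315). Reduce: 2197 ≡ 307 (mod 315). Now have -(307|315).
Both 307 ≡ 3 and 315 ≡ 3 (mod 4), so reciprocity gives (307|315) = -(315|307). Reduce: 315 ≡ 8 (mod 307). Now have (8|307).
Factor out 2: 8 = 2^3. Since 307 ≡ 3 (mod 8), (2|307) = -1, and (2|307)^3 = -1. Now have -(1|307).
(1|307) = 1. Collecting the sign factors: -1.
Second factor (1357|2197):
1357 ≡ 1 (mod 4), so quadratic reciprocity gives (1357|2197) = (2197|1357). Reduce: 2197 ≡ 840 (mod 1357). Now have (840|1357).
Factor out 2: 840 = 2^3·105. Since 1357 ≡ 5 (mod 8), (2|1357) = -1, and (2|1357)^3 = -1. Now have -(105|1357).
105 ≡ 1 (mod 4), so quadratic reciprocity gives (105|1357) = (1357|105). Reduce: 1357 ≡ 97 (mod 105). Now have -(97|105).
97 ≡ 1 (mod 4), so quadratic reciprocity gives (97|105) = (105|97). Reduce: 105 ≡ 8 (mod 97). Now have -(8|97).
Factor out 2: 8 = 2^3. Since 97 ≡ 1 (mod 8), (2|97) = +1, and (2|97)^3 = +1. Now have -(1|97).
(1|97) = 1. Collecting the sign factors: -1.
Product: (-1)·(-1) = 1.

1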